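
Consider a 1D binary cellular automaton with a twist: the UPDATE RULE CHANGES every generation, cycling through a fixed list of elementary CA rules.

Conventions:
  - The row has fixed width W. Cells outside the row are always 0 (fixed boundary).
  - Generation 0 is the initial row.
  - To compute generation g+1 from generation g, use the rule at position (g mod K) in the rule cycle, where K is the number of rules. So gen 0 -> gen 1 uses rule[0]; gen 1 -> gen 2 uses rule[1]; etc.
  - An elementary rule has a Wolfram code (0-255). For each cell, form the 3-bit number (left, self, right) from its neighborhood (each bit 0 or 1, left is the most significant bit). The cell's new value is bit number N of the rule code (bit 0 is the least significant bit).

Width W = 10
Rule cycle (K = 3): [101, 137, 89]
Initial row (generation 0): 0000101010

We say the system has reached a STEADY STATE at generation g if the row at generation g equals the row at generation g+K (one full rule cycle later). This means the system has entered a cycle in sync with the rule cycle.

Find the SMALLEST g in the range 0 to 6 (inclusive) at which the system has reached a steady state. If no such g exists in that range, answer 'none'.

Gen 0: 0000101010
Gen 1 (rule 101): 1110111110
Gen 2 (rule 137): 1100111100
Gen 3 (rule 89): 1110100111
Gen 4 (rule 101): 0011100001
Gen 5 (rule 137): 1011001100
Gen 6 (rule 89): 0011101111
Gen 7 (rule 101): 1000110001
Gen 8 (rule 137): 0010100100
Gen 9 (rule 89): 1000010011

Answer: none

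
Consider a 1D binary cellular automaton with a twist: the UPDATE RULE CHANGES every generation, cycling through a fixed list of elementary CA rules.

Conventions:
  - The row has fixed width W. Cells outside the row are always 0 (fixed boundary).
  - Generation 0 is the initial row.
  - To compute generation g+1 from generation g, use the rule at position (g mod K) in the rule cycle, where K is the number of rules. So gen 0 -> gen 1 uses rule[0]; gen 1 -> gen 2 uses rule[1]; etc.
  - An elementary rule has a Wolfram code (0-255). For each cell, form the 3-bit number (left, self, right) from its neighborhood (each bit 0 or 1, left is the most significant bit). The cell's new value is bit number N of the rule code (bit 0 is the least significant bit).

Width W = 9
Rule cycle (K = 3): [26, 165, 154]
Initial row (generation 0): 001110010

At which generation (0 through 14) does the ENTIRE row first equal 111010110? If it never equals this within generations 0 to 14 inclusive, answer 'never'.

Gen 0: 001110010
Gen 1 (rule 26): 011001101
Gen 2 (rule 165): 000000011
Gen 3 (rule 154): 000000110
Gen 4 (rule 26): 000001101
Gen 5 (rule 165): 111100011
Gen 6 (rule 154): 111010110
Gen 7 (rule 26): 100000101
Gen 8 (rule 165): 101110111
Gen 9 (rule 154): 001100110
Gen 10 (rule 26): 011011101
Gen 11 (rule 165): 000101011
Gen 12 (rule 154): 001000010
Gen 13 (rule 26): 010100101
Gen 14 (rule 165): 011100111

Answer: 6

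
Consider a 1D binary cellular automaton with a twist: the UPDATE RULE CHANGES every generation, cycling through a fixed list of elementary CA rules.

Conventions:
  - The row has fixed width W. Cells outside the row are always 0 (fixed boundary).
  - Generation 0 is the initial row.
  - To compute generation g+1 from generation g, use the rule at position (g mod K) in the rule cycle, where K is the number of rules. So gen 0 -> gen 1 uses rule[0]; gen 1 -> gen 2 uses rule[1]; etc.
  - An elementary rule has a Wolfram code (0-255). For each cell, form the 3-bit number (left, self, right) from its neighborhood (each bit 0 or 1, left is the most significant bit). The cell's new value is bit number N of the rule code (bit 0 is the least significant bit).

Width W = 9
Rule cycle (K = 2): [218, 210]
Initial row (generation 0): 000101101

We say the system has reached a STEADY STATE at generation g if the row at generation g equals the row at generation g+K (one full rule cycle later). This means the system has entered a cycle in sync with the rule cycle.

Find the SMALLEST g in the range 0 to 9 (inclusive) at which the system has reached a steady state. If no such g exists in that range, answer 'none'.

Answer: 9

Derivation:
Gen 0: 000101101
Gen 1 (rule 218): 001001100
Gen 2 (rule 210): 010110110
Gen 3 (rule 218): 100110111
Gen 4 (rule 210): 011010011
Gen 5 (rule 218): 111001111
Gen 6 (rule 210): 011110111
Gen 7 (rule 218): 111110111
Gen 8 (rule 210): 011110011
Gen 9 (rule 218): 111111111
Gen 10 (rule 210): 011111111
Gen 11 (rule 218): 111111111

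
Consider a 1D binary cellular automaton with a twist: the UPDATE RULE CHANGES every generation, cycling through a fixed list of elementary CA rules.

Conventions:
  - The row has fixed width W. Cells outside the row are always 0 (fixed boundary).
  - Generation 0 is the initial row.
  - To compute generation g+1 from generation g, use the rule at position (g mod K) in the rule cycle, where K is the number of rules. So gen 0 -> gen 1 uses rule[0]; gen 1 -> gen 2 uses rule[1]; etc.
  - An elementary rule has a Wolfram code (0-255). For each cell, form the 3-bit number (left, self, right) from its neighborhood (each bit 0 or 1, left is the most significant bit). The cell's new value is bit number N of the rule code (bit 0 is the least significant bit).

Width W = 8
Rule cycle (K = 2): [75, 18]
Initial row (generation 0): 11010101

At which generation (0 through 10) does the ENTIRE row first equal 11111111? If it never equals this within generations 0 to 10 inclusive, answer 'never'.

Answer: 7

Derivation:
Gen 0: 11010101
Gen 1 (rule 75): 11000000
Gen 2 (rule 18): 00100000
Gen 3 (rule 75): 11001111
Gen 4 (rule 18): 00110000
Gen 5 (rule 75): 11110111
Gen 6 (rule 18): 00000000
Gen 7 (rule 75): 11111111
Gen 8 (rule 18): 00000000
Gen 9 (rule 75): 11111111
Gen 10 (rule 18): 00000000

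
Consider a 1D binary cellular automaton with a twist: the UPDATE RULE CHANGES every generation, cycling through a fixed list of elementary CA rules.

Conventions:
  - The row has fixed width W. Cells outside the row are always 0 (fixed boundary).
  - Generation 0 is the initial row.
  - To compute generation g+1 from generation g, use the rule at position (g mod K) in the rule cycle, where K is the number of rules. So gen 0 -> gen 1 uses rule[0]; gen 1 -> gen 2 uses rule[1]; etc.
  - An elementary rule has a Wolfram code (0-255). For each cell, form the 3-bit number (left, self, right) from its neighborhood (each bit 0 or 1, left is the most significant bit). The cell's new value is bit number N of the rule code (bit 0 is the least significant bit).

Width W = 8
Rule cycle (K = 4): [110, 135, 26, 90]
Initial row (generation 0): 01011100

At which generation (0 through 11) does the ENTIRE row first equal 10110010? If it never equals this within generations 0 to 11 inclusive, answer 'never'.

Gen 0: 01011100
Gen 1 (rule 110): 11110100
Gen 2 (rule 135): 01100101
Gen 3 (rule 26): 11011000
Gen 4 (rule 90): 11011100
Gen 5 (rule 110): 11110100
Gen 6 (rule 135): 01100101
Gen 7 (rule 26): 11011000
Gen 8 (rule 90): 11011100
Gen 9 (rule 110): 11110100
Gen 10 (rule 135): 01100101
Gen 11 (rule 26): 11011000

Answer: never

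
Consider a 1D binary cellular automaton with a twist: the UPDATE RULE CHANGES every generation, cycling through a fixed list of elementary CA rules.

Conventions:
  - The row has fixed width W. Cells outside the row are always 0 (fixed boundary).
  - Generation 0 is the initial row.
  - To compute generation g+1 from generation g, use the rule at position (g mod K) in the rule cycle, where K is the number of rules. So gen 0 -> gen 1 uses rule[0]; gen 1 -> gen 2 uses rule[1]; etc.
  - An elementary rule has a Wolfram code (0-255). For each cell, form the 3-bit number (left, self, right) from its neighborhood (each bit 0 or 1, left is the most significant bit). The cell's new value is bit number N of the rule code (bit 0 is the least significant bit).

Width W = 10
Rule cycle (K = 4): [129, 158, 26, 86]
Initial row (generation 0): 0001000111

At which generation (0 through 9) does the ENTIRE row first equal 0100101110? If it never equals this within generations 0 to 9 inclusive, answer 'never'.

Gen 0: 0001000111
Gen 1 (rule 129): 1100010010
Gen 2 (rule 158): 1010111111
Gen 3 (rule 26): 0000100000
Gen 4 (rule 86): 0001110000
Gen 5 (rule 129): 1100100111
Gen 6 (rule 158): 1011111110
Gen 7 (rule 26): 0010000001
Gen 8 (rule 86): 0111000011
Gen 9 (rule 129): 0010011000

Answer: never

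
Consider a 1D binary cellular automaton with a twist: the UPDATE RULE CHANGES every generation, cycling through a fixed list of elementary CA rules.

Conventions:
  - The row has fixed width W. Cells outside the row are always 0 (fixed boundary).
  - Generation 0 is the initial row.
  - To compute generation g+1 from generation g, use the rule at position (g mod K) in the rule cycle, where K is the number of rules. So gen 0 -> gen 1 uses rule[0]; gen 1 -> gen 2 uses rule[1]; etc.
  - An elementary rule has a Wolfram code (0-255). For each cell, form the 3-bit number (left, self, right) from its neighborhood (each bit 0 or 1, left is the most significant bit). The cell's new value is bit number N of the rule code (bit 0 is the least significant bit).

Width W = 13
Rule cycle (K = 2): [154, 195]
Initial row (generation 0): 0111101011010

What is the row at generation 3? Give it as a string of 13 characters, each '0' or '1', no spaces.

Answer: 1110011011101

Derivation:
Gen 0: 0111101011010
Gen 1 (rule 154): 1111000010001
Gen 2 (rule 195): 0111011100110
Gen 3 (rule 154): 1110011011101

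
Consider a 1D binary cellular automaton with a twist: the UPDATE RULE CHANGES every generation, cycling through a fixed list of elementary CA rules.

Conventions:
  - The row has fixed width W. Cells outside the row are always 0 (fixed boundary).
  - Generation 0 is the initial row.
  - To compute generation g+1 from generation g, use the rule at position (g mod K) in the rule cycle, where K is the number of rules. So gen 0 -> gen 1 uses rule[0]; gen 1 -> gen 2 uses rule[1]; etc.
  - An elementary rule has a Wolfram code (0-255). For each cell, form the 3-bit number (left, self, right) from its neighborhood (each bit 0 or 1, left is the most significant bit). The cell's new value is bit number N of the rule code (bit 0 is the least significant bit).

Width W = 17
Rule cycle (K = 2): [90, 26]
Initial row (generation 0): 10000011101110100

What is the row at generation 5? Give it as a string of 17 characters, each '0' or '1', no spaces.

Answer: 00111110101111101

Derivation:
Gen 0: 10000011101110100
Gen 1 (rule 90): 01000110101010010
Gen 2 (rule 26): 10101100000001101
Gen 3 (rule 90): 00001110000011100
Gen 4 (rule 26): 00011001000110010
Gen 5 (rule 90): 00111110101111101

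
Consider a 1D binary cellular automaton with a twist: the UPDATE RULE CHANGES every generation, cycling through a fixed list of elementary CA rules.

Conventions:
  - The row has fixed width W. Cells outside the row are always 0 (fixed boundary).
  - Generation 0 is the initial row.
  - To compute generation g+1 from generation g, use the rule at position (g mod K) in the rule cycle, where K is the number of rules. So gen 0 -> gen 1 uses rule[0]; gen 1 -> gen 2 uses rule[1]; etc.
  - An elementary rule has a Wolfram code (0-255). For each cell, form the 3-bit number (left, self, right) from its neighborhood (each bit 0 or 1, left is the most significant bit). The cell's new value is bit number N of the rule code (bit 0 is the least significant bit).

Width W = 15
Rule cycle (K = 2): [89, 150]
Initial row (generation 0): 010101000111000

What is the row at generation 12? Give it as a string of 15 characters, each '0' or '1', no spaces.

Answer: 000101100001010

Derivation:
Gen 0: 010101000111000
Gen 1 (rule 89): 000000110101111
Gen 2 (rule 150): 000001000100110
Gen 3 (rule 89): 111100110010111
Gen 4 (rule 150): 011011001110010
Gen 5 (rule 89): 011011101011001
Gen 6 (rule 150): 100001001000111
Gen 7 (rule 89): 011100100110101
Gen 8 (rule 150): 101011111000101
Gen 9 (rule 89): 000010001110000
Gen 10 (rule 150): 000111010101000
Gen 11 (rule 89): 110101000000111
Gen 12 (rule 150): 000101100001010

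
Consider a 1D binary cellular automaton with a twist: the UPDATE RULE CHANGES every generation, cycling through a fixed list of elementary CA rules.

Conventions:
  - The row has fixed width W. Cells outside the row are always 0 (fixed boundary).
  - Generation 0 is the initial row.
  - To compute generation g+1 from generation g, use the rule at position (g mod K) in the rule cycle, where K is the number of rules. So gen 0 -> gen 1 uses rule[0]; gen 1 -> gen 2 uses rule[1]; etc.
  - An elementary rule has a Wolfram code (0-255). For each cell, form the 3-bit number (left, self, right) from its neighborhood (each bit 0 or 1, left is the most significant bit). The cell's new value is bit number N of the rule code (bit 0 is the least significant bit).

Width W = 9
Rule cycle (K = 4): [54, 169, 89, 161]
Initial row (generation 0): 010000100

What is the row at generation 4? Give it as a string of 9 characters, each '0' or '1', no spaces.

Answer: 011010110

Derivation:
Gen 0: 010000100
Gen 1 (rule 54): 111001110
Gen 2 (rule 169): 110001100
Gen 3 (rule 89): 111101111
Gen 4 (rule 161): 011010110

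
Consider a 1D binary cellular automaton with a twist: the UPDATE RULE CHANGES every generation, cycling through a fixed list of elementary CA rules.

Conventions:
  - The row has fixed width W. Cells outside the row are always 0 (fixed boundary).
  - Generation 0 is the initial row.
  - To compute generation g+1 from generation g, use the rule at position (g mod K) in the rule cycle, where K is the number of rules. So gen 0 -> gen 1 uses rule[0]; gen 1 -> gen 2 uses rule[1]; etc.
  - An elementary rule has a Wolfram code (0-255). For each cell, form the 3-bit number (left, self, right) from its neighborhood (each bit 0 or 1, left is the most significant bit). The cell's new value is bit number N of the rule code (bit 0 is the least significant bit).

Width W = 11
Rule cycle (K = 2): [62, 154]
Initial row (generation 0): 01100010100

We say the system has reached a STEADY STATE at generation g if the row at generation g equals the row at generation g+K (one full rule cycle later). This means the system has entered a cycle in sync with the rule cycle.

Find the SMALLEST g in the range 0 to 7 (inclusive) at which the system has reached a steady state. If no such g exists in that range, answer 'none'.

Gen 0: 01100010100
Gen 1 (rule 62): 11010111110
Gen 2 (rule 154): 10000111101
Gen 3 (rule 62): 11001100011
Gen 4 (rule 154): 10111010110
Gen 5 (rule 62): 11100111101
Gen 6 (rule 154): 11011111000
Gen 7 (rule 62): 10110000100
Gen 8 (rule 154): 00101001010
Gen 9 (rule 62): 01111111111

Answer: none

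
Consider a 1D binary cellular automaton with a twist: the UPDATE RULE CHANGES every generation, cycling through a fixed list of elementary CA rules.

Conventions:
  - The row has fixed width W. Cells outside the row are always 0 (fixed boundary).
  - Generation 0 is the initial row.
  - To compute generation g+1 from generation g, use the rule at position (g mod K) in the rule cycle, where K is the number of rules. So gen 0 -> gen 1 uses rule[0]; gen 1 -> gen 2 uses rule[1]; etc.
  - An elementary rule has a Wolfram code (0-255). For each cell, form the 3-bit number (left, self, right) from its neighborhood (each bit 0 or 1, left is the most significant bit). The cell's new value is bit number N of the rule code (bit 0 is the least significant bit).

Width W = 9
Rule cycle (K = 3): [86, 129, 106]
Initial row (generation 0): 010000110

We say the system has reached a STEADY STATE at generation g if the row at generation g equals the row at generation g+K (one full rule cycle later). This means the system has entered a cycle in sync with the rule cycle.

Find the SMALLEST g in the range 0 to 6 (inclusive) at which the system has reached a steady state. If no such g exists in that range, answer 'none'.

Answer: none

Derivation:
Gen 0: 010000110
Gen 1 (rule 86): 111001011
Gen 2 (rule 129): 010000000
Gen 3 (rule 106): 100000000
Gen 4 (rule 86): 110000000
Gen 5 (rule 129): 000111111
Gen 6 (rule 106): 001100001
Gen 7 (rule 86): 010110011
Gen 8 (rule 129): 000000000
Gen 9 (rule 106): 000000000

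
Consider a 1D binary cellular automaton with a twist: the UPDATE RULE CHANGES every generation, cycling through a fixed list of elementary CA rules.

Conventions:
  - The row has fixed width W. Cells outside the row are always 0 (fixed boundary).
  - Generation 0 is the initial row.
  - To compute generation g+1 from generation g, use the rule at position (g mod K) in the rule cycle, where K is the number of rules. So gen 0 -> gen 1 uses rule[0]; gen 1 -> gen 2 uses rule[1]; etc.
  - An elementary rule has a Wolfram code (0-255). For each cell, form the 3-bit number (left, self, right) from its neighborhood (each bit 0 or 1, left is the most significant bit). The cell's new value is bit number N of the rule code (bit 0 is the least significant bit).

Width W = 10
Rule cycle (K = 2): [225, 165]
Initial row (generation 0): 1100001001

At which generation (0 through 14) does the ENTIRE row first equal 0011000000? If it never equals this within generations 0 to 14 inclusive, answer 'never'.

Gen 0: 1100001001
Gen 1 (rule 225): 0101100000
Gen 2 (rule 165): 0110001111
Gen 3 (rule 225): 0010100111
Gen 4 (rule 165): 1011100010
Gen 5 (rule 225): 0101101000
Gen 6 (rule 165): 0110011011
Gen 7 (rule 225): 0010001101
Gen 8 (rule 165): 1010100011
Gen 9 (rule 225): 0101001001
Gen 10 (rule 165): 0111001001
Gen 11 (rule 225): 0011000000
Gen 12 (rule 165): 1000011111
Gen 13 (rule 225): 0011001111
Gen 14 (rule 165): 1000000110

Answer: 11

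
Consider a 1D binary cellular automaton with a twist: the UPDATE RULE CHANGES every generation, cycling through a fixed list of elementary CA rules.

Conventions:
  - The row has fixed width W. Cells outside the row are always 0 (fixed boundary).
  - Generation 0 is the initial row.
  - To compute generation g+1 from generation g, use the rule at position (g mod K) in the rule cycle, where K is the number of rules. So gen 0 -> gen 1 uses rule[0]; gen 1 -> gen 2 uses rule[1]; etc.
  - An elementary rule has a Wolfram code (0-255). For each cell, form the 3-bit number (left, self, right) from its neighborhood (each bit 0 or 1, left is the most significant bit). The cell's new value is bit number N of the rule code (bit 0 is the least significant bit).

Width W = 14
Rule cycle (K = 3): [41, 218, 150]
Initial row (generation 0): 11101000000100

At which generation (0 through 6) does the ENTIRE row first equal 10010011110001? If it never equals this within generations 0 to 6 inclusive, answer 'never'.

Gen 0: 11101000000100
Gen 1 (rule 41): 10010011110001
Gen 2 (rule 218): 01101111111010
Gen 3 (rule 150): 10000111110011
Gen 4 (rule 41): 00110100000010
Gen 5 (rule 218): 01110010000101
Gen 6 (rule 150): 10101111001101

Answer: 1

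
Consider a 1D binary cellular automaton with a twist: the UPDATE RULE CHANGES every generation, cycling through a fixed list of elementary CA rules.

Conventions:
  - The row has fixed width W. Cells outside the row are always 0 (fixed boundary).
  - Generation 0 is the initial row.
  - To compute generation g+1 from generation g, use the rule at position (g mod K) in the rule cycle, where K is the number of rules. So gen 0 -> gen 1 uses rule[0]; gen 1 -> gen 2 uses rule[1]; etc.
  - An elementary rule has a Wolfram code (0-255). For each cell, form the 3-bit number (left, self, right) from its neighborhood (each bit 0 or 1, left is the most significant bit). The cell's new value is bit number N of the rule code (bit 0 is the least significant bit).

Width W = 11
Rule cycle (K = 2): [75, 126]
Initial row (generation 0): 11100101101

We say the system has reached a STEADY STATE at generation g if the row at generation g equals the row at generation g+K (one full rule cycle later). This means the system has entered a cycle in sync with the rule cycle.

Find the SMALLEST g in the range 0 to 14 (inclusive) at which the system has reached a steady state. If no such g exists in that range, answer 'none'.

Gen 0: 11100101101
Gen 1 (rule 75): 10101001100
Gen 2 (rule 126): 11111111110
Gen 3 (rule 75): 10000000010
Gen 4 (rule 126): 11000000111
Gen 5 (rule 75): 11011111101
Gen 6 (rule 126): 11110000111
Gen 7 (rule 75): 10010111101
Gen 8 (rule 126): 11111100111
Gen 9 (rule 75): 10000101101
Gen 10 (rule 126): 11001111111
Gen 11 (rule 75): 11011000001
Gen 12 (rule 126): 11111100011
Gen 13 (rule 75): 10000101111
Gen 14 (rule 126): 11001111001
Gen 15 (rule 75): 11011001010
Gen 16 (rule 126): 11111111111

Answer: none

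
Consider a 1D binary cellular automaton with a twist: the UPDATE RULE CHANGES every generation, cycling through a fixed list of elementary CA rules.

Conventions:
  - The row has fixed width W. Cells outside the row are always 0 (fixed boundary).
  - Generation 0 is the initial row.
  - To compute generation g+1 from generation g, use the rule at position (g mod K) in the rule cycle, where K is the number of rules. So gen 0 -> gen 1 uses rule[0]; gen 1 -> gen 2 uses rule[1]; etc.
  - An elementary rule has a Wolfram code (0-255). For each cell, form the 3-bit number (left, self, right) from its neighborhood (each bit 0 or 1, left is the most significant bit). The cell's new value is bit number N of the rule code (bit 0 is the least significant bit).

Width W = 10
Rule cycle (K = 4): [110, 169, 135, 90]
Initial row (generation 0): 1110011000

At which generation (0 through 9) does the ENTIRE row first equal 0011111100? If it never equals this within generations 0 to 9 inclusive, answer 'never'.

Gen 0: 1110011000
Gen 1 (rule 110): 1010111000
Gen 2 (rule 169): 0101110011
Gen 3 (rule 135): 1100100100
Gen 4 (rule 90): 1111011010
Gen 5 (rule 110): 1001111110
Gen 6 (rule 169): 0001111100
Gen 7 (rule 135): 1110111001
Gen 8 (rule 90): 1010101110
Gen 9 (rule 110): 1111111010

Answer: never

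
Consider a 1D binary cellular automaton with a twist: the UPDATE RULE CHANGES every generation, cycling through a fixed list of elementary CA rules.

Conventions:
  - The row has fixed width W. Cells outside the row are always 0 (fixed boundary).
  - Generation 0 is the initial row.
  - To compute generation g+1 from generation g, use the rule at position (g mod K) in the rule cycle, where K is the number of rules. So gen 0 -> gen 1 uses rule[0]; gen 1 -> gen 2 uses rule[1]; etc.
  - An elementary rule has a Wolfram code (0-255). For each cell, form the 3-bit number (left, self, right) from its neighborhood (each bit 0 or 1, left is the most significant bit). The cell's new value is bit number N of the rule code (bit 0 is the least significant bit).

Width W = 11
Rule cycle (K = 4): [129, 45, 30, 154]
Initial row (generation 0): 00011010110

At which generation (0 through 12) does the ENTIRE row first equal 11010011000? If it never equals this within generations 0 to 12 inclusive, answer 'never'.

Answer: 7

Derivation:
Gen 0: 00011010110
Gen 1 (rule 129): 11000000000
Gen 2 (rule 45): 10011111111
Gen 3 (rule 30): 11110000000
Gen 4 (rule 154): 11101000000
Gen 5 (rule 129): 01000011111
Gen 6 (rule 45): 01011010000
Gen 7 (rule 30): 11010011000
Gen 8 (rule 154): 10001110100
Gen 9 (rule 129): 00100100001
Gen 10 (rule 45): 10100101101
Gen 11 (rule 30): 10111101001
Gen 12 (rule 154): 00111000110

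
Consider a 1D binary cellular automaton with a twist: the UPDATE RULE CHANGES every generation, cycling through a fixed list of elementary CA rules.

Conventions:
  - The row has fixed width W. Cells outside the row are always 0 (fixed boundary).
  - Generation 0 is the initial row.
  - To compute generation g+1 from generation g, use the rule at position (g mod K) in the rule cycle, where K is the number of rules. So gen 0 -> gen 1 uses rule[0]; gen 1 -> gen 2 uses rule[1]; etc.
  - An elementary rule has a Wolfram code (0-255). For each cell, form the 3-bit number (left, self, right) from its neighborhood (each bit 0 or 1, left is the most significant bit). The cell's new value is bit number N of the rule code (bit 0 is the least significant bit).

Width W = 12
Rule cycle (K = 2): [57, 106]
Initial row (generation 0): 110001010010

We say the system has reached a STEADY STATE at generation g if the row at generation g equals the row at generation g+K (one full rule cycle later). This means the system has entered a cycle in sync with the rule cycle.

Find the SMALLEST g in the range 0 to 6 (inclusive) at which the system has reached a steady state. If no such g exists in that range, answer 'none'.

Gen 0: 110001010010
Gen 1 (rule 57): 101100101001
Gen 2 (rule 106): 011101010010
Gen 3 (rule 57): 010010101001
Gen 4 (rule 106): 100101010010
Gen 5 (rule 57): 010010101001
Gen 6 (rule 106): 100101010010
Gen 7 (rule 57): 010010101001
Gen 8 (rule 106): 100101010010

Answer: 3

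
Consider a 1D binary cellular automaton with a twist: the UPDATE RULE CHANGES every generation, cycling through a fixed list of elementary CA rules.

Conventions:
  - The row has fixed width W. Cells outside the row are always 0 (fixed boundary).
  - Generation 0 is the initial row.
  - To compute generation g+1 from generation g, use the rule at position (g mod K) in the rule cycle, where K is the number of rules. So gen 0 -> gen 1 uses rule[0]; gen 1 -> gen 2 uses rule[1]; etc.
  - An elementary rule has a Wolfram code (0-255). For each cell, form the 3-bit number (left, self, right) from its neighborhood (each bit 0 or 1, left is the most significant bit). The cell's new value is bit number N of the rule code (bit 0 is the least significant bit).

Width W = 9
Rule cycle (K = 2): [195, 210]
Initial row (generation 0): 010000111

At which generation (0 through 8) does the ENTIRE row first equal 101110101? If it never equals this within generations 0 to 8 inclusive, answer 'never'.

Gen 0: 010000111
Gen 1 (rule 195): 100111011
Gen 2 (rule 210): 011011001
Gen 3 (rule 195): 101001010
Gen 4 (rule 210): 000110001
Gen 5 (rule 195): 111010110
Gen 6 (rule 210): 011000011
Gen 7 (rule 195): 101011101
Gen 8 (rule 210): 000001100

Answer: never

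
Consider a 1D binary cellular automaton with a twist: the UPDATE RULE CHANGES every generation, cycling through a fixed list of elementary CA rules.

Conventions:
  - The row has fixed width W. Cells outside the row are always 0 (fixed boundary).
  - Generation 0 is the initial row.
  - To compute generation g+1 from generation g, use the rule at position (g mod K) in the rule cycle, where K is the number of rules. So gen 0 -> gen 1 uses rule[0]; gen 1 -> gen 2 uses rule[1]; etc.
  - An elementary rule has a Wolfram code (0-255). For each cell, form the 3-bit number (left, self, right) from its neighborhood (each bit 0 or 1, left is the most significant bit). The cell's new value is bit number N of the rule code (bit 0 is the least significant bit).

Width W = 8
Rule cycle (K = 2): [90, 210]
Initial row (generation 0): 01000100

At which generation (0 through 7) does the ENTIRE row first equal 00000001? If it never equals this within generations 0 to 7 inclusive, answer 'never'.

Answer: 2

Derivation:
Gen 0: 01000100
Gen 1 (rule 90): 10101010
Gen 2 (rule 210): 00000001
Gen 3 (rule 90): 00000010
Gen 4 (rule 210): 00000101
Gen 5 (rule 90): 00001000
Gen 6 (rule 210): 00010100
Gen 7 (rule 90): 00100010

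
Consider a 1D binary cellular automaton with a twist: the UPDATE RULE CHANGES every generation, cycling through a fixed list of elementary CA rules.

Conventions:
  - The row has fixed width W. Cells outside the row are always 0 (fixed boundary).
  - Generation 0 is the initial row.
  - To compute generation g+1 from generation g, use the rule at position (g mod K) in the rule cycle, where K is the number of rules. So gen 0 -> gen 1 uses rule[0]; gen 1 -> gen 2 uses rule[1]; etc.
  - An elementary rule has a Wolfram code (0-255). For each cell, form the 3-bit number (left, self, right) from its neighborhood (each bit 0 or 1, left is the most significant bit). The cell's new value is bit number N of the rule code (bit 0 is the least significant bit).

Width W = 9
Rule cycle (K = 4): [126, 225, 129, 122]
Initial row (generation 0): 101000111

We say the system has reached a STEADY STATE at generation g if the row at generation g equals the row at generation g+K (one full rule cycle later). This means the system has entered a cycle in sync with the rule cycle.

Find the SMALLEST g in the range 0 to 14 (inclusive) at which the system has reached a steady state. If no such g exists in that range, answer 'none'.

Gen 0: 101000111
Gen 1 (rule 126): 111101101
Gen 2 (rule 225): 011110110
Gen 3 (rule 129): 001100000
Gen 4 (rule 122): 011110000
Gen 5 (rule 126): 110011000
Gen 6 (rule 225): 010001011
Gen 7 (rule 129): 000100000
Gen 8 (rule 122): 001010000
Gen 9 (rule 126): 011111000
Gen 10 (rule 225): 001111011
Gen 11 (rule 129): 100110000
Gen 12 (rule 122): 011111000
Gen 13 (rule 126): 110001100
Gen 14 (rule 225): 010100101
Gen 15 (rule 129): 000000000
Gen 16 (rule 122): 000000000
Gen 17 (rule 126): 000000000
Gen 18 (rule 225): 111111111

Answer: none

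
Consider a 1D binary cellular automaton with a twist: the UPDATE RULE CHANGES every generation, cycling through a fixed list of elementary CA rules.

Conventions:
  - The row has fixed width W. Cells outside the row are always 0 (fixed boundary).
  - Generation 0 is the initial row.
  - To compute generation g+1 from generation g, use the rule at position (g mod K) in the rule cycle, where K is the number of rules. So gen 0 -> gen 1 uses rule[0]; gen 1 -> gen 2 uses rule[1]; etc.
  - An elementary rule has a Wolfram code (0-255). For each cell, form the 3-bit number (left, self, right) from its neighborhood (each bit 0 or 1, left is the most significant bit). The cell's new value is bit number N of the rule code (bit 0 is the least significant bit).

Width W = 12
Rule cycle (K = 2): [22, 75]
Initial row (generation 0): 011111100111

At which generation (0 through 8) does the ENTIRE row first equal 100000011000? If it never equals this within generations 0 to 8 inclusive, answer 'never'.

Gen 0: 011111100111
Gen 1 (rule 22): 100000011000
Gen 2 (rule 75): 001111111011
Gen 3 (rule 22): 010000000000
Gen 4 (rule 75): 100111111111
Gen 5 (rule 22): 111000000000
Gen 6 (rule 75): 101011111111
Gen 7 (rule 22): 101000000000
Gen 8 (rule 75): 000011111111

Answer: 1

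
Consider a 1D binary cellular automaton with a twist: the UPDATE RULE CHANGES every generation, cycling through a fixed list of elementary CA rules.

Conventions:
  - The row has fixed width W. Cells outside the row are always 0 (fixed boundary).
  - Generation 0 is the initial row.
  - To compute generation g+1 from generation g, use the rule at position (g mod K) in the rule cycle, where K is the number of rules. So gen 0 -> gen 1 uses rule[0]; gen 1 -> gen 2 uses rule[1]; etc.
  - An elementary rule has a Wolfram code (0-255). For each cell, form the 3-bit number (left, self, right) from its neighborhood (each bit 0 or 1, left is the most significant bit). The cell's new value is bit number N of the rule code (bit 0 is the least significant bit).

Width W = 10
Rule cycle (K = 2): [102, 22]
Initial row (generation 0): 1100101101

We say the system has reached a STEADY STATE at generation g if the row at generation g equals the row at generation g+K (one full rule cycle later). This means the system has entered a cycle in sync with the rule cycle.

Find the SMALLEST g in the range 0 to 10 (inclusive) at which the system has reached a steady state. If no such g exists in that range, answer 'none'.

Answer: none

Derivation:
Gen 0: 1100101101
Gen 1 (rule 102): 0101110111
Gen 2 (rule 22): 1100000000
Gen 3 (rule 102): 0100000000
Gen 4 (rule 22): 1110000000
Gen 5 (rule 102): 0010000000
Gen 6 (rule 22): 0111000000
Gen 7 (rule 102): 1001000000
Gen 8 (rule 22): 1111100000
Gen 9 (rule 102): 0000100000
Gen 10 (rule 22): 0001110000
Gen 11 (rule 102): 0010010000
Gen 12 (rule 22): 0111111000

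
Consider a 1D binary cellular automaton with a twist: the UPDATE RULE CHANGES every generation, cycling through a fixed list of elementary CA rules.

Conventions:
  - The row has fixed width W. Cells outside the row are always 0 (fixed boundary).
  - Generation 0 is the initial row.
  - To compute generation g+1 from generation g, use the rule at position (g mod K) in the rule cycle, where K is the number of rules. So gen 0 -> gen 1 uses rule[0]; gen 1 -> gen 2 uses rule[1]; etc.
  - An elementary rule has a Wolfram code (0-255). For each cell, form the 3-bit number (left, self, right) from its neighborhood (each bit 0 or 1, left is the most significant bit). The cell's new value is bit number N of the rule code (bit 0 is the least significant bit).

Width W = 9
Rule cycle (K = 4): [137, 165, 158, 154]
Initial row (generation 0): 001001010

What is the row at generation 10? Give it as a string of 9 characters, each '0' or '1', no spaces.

Gen 0: 001001010
Gen 1 (rule 137): 100000000
Gen 2 (rule 165): 101111111
Gen 3 (rule 158): 101111110
Gen 4 (rule 154): 001111101
Gen 5 (rule 137): 101111000
Gen 6 (rule 165): 110110011
Gen 7 (rule 158): 100101110
Gen 8 (rule 154): 011001101
Gen 9 (rule 137): 010001000
Gen 10 (rule 165): 010101011

Answer: 010101011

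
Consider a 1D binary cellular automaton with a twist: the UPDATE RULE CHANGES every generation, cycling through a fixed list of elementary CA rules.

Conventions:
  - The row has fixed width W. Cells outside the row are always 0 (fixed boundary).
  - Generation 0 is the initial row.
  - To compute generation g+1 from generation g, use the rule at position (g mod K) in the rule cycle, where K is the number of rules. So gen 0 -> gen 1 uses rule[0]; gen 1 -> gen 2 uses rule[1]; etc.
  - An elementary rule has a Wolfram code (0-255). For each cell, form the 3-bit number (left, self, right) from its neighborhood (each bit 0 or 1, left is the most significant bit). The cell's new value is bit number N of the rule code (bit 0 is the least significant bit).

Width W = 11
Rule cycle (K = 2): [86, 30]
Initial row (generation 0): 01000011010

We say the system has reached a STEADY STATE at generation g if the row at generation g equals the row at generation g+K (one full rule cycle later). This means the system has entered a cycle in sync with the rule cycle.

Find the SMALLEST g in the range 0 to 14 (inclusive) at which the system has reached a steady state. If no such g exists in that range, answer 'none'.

Answer: 1

Derivation:
Gen 0: 01000011010
Gen 1 (rule 86): 11100101011
Gen 2 (rule 30): 10011101010
Gen 3 (rule 86): 11100101011
Gen 4 (rule 30): 10011101010
Gen 5 (rule 86): 11100101011
Gen 6 (rule 30): 10011101010
Gen 7 (rule 86): 11100101011
Gen 8 (rule 30): 10011101010
Gen 9 (rule 86): 11100101011
Gen 10 (rule 30): 10011101010
Gen 11 (rule 86): 11100101011
Gen 12 (rule 30): 10011101010
Gen 13 (rule 86): 11100101011
Gen 14 (rule 30): 10011101010
Gen 15 (rule 86): 11100101011
Gen 16 (rule 30): 10011101010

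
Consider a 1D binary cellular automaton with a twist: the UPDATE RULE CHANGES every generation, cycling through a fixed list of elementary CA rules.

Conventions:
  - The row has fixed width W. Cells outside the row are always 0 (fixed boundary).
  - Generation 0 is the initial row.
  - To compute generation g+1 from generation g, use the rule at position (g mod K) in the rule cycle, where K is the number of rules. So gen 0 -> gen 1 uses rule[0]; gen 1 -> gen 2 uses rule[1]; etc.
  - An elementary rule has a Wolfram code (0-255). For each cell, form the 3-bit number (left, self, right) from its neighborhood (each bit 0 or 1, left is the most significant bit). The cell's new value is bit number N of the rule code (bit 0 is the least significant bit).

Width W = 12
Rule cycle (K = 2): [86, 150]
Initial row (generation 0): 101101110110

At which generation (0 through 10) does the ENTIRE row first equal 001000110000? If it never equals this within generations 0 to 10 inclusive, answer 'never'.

Gen 0: 101101110110
Gen 1 (rule 86): 100100010011
Gen 2 (rule 150): 111110111100
Gen 3 (rule 86): 000010000110
Gen 4 (rule 150): 000111001001
Gen 5 (rule 86): 001001111111
Gen 6 (rule 150): 011110111110
Gen 7 (rule 86): 100010000011
Gen 8 (rule 150): 110111000100
Gen 9 (rule 86): 010001101110
Gen 10 (rule 150): 111010000101

Answer: never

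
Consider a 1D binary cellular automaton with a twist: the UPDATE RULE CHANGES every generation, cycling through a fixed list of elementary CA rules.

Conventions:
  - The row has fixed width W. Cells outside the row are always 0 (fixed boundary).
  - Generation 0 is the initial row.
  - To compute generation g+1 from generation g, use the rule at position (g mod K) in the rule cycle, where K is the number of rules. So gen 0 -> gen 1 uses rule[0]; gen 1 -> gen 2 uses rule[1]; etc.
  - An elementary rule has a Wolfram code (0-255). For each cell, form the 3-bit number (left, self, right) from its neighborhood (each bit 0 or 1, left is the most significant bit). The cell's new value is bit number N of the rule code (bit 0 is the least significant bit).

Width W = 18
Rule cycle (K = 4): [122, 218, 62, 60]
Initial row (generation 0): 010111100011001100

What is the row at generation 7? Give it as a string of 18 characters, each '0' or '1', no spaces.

Gen 0: 010111100011001100
Gen 1 (rule 122): 101100110111111110
Gen 2 (rule 218): 001111110111111111
Gen 3 (rule 62): 011000001100000000
Gen 4 (rule 60): 010100001010000000
Gen 5 (rule 122): 101010010101000000
Gen 6 (rule 218): 000001100000100000
Gen 7 (rule 62): 000011010001110000

Answer: 000011010001110000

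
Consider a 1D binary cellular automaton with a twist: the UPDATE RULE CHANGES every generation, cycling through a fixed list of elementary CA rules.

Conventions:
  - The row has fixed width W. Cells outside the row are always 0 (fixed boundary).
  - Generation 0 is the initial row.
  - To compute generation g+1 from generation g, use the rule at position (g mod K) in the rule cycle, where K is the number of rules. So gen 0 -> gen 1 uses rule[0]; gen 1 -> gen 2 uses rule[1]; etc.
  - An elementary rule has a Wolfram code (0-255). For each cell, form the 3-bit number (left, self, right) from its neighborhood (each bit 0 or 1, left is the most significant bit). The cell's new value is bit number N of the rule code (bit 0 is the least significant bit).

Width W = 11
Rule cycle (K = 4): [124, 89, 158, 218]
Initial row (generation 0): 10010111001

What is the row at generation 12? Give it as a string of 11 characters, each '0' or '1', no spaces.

Gen 0: 10010111001
Gen 1 (rule 124): 11011101101
Gen 2 (rule 89): 11010101100
Gen 3 (rule 158): 10010101010
Gen 4 (rule 218): 01100000001
Gen 5 (rule 124): 01110000001
Gen 6 (rule 89): 01011111100
Gen 7 (rule 158): 11011111010
Gen 8 (rule 218): 11011111001
Gen 9 (rule 124): 11110001101
Gen 10 (rule 89): 10011101100
Gen 11 (rule 158): 11111001010
Gen 12 (rule 218): 11111110001

Answer: 11111110001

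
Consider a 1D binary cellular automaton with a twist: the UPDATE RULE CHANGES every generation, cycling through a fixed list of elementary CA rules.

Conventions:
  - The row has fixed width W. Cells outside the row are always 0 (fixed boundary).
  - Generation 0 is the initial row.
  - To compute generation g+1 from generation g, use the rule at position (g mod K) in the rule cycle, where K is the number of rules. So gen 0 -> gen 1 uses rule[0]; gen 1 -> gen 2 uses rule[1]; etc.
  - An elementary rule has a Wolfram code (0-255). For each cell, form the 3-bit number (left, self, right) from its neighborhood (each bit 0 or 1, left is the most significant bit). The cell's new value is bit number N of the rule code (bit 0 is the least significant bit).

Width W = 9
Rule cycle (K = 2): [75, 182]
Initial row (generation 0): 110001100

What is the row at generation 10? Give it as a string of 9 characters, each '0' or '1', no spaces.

Answer: 111111100

Derivation:
Gen 0: 110001100
Gen 1 (rule 75): 110111101
Gen 2 (rule 182): 001011011
Gen 3 (rule 75): 110011011
Gen 4 (rule 182): 001100100
Gen 5 (rule 75): 111101001
Gen 6 (rule 182): 011011111
Gen 7 (rule 75): 111010001
Gen 8 (rule 182): 010111011
Gen 9 (rule 75): 100101011
Gen 10 (rule 182): 111111100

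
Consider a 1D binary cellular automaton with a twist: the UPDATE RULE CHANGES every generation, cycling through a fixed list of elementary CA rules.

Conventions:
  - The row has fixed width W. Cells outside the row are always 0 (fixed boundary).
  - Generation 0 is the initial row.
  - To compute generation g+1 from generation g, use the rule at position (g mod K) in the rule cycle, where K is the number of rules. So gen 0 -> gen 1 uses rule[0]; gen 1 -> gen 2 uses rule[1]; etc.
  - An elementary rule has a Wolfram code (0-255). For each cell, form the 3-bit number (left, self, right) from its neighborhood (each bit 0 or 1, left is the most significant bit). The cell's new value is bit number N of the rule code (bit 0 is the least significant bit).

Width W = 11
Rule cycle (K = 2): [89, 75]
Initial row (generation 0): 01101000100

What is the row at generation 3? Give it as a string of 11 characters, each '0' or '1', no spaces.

Answer: 10101010101

Derivation:
Gen 0: 01101000100
Gen 1 (rule 89): 01100110011
Gen 2 (rule 75): 11101110111
Gen 3 (rule 89): 10101010101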